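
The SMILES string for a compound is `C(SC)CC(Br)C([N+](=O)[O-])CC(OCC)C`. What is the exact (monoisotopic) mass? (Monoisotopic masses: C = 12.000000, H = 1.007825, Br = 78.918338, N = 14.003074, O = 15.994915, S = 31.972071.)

Atom tally by fragment:
  CH3SCH2 → C:2 H:5 S:1
  CH2 → C:1 H:2
  CH(Br) → C:1 H:1 Br:1
  CH(NO2) → C:1 H:1 N:1 O:2
  CH2 → C:1 H:2
  CH(OC2H5) → C:3 H:6 O:1
  CH3 → C:1 H:3
Element totals:
  C: 10
  H: 20
  Br: 1
  N: 1
  O: 3
  S: 1
Molecular formula: C10H20BrNO3S.
  M = 10(12.0) + 20(1.007825) + 78.918338 + 14.003074 + 3(15.994915) + 31.972071
    = 120.000000 + 20.156500 + 78.918338 + 14.003074 + 47.984745 + 31.972071 = 313.034728

313.0347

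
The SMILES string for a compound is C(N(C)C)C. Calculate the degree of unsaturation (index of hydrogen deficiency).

0

Atom tally by fragment:
  (CH3)2NCH2 → C:3 H:8 N:1
  CH3 → C:1 H:3
Element totals:
  C: 4
  H: 11
  N: 1
Molecular formula: C4H11N.
DoU = (2C + 2 + N − H − X) / 2 = (2·4 + 2 + 1 − 11 − 0) / 2 = 0.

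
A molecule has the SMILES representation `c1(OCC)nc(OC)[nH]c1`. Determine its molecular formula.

Atom tally by fragment:
  imidazole ring core → C:3 H:4 N:2
  (− 2 ring H displaced by substituents)
  + OC2H5 → C:2 H:5 O:1
  + OCH3 → C:1 H:3 O:1
Element totals:
  C: 6
  H: 10
  N: 2
  O: 2

C6H10N2O2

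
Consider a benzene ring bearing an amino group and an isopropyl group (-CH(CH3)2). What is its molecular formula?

Atom tally by fragment:
  benzene ring core → C:6 H:6
  (− 2 ring H displaced by substituents)
  + NH2 → N:1 H:2
  + CH(CH3)2 → C:3 H:7
Element totals:
  C: 9
  H: 13
  N: 1

C9H13N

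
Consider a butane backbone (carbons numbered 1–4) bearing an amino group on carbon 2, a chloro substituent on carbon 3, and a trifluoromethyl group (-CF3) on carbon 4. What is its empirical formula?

C5H9ClF3N

Atom tally by fragment:
  CH3 → C:1 H:3
  CH(NH2) → C:1 H:3 N:1
  CH(Cl) → C:1 H:1 Cl:1
  CH2CF3 → C:2 H:2 F:3
Element totals:
  C: 5
  H: 9
  Cl: 1
  F: 3
  N: 1
Molecular formula: C5H9ClF3N.
gcd of subscripts (5, 1, 3, 9, 1) = 1, so the empirical formula equals the molecular formula.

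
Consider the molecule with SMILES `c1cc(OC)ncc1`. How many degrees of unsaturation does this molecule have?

Atom tally by fragment:
  pyridine ring core → C:5 H:5 N:1
  (− 1 ring H displaced by substituents)
  + OCH3 → C:1 H:3 O:1
Element totals:
  C: 6
  H: 7
  N: 1
  O: 1
Molecular formula: C6H7NO.
DoU = (2C + 2 + N − H − X) / 2 = (2·6 + 2 + 1 − 7 − 0) / 2 = 4.

4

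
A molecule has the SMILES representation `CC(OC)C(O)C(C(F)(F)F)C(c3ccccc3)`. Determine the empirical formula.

Atom tally by fragment:
  CH3 → C:1 H:3
  CH(OCH3) → C:2 H:4 O:1
  CH(OH) → C:1 H:2 O:1
  CH(CF3) → C:2 H:1 F:3
  CH2C6H5 → C:7 H:7
Element totals:
  C: 13
  H: 17
  F: 3
  O: 2
Molecular formula: C13H17F3O2.
gcd of subscripts (13, 3, 17, 2) = 1, so the empirical formula equals the molecular formula.

C13H17F3O2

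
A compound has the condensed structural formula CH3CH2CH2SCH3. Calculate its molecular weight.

90.18 g/mol

Element totals:
  C: 4
  H: 10
  S: 1
Molecular formula: C4H10S.
  M = 4(12.011) + 10(1.008) + 32.06
    = 48.044 + 10.080 + 32.060 = 90.184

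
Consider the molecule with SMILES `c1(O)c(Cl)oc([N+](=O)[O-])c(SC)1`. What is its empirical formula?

C5H4ClNO4S

Atom tally by fragment:
  furan ring core → C:4 H:4 O:1
  (− 4 ring H displaced by substituents)
  + OH → O:1 H:1
  + Cl → Cl:1
  + NO2 → N:1 O:2
  + SCH3 → C:1 H:3 S:1
Element totals:
  C: 5
  H: 4
  Cl: 1
  N: 1
  O: 4
  S: 1
Molecular formula: C5H4ClNO4S.
gcd of subscripts (5, 1, 4, 1, 4, 1) = 1, so the empirical formula equals the molecular formula.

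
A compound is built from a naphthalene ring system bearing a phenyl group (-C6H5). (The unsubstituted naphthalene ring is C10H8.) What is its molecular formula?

Atom tally by fragment:
  naphthalene ring system core → C:10 H:8
  (− 1 ring H displaced by substituents)
  + C6H5 → C:6 H:5
Element totals:
  C: 16
  H: 12

C16H12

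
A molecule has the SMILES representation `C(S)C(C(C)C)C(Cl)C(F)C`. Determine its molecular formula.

C8H16ClFS

Atom tally by fragment:
  HSCH2 → C:1 H:3 S:1
  CH(CH(CH3)2) → C:4 H:8
  CH(Cl) → C:1 H:1 Cl:1
  CH(F) → C:1 H:1 F:1
  CH3 → C:1 H:3
Element totals:
  C: 8
  H: 16
  Cl: 1
  F: 1
  S: 1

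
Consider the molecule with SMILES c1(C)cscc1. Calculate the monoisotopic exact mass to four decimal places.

98.0190

Atom tally by fragment:
  thiophene ring core → C:4 H:4 S:1
  (− 1 ring H displaced by substituents)
  + CH3 → C:1 H:3
Element totals:
  C: 5
  H: 6
  S: 1
Molecular formula: C5H6S.
  M = 5(12.0) + 6(1.007825) + 31.972071
    = 60.000000 + 6.046950 + 31.972071 = 98.019021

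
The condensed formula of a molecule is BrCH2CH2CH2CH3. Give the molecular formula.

Element totals:
  C: 4
  H: 9
  Br: 1

C4H9Br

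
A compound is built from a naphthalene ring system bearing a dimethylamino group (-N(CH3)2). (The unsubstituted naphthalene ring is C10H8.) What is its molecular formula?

Atom tally by fragment:
  naphthalene ring system core → C:10 H:8
  (− 1 ring H displaced by substituents)
  + N(CH3)2 → N:1 C:2 H:6
Element totals:
  C: 12
  H: 13
  N: 1

C12H13N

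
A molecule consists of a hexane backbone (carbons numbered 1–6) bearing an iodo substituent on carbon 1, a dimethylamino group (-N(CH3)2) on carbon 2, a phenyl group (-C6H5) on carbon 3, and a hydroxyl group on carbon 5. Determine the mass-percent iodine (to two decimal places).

36.55%

Atom tally by fragment:
  ICH2 → C:1 H:2 I:1
  CH(N(CH3)2) → C:3 H:7 N:1
  CH(C6H5) → C:7 H:6
  CH2 → C:1 H:2
  CH(OH) → C:1 H:2 O:1
  CH3 → C:1 H:3
Element totals:
  C: 14
  H: 22
  I: 1
  N: 1
  O: 1
Molecular formula: C14H22INO.
Molar mass = 347.240 g/mol.
Mass from I: 1 × 126.904 = 126.904 g/mol.
%I = 126.904 / 347.240 × 100 = 36.55%.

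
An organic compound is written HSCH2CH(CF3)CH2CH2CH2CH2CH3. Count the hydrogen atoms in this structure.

Element totals:
  C: 8
  H: 15
  F: 3
  S: 1

15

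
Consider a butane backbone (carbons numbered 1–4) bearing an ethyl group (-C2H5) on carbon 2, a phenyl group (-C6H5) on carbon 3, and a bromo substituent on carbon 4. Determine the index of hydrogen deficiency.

4

Atom tally by fragment:
  CH3 → C:1 H:3
  CH(C2H5) → C:3 H:6
  CH(C6H5) → C:7 H:6
  CH2Br → C:1 H:2 Br:1
Element totals:
  C: 12
  H: 17
  Br: 1
Molecular formula: C12H17Br.
DoU = (2C + 2 + N − H − X) / 2 = (2·12 + 2 + 0 − 17 − 1) / 2 = 4.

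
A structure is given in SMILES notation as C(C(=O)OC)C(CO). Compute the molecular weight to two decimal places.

Atom tally by fragment:
  CH3OOCCH2 → C:3 H:5 O:2
  CH2CH2OH → C:2 H:5 O:1
Element totals:
  C: 5
  H: 10
  O: 3
Molecular formula: C5H10O3.
  M = 5(12.011) + 10(1.008) + 3(15.999)
    = 60.055 + 10.080 + 47.997 = 118.132

118.13 g/mol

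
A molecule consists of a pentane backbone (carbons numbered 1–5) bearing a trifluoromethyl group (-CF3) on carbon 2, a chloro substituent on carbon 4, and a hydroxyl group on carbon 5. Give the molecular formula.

Atom tally by fragment:
  CH3 → C:1 H:3
  CH(CF3) → C:2 H:1 F:3
  CH2 → C:1 H:2
  CH(Cl) → C:1 H:1 Cl:1
  CH2OH → C:1 H:3 O:1
Element totals:
  C: 6
  H: 10
  Cl: 1
  F: 3
  O: 1

C6H10ClF3O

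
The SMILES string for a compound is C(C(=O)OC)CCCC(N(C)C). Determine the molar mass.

173.26 g/mol

Atom tally by fragment:
  CH3OOCCH2 → C:3 H:5 O:2
  CH2 → C:1 H:2
  CH2 → C:1 H:2
  CH2 → C:1 H:2
  CH2N(CH3)2 → C:3 H:8 N:1
Element totals:
  C: 9
  H: 19
  N: 1
  O: 2
Molecular formula: C9H19NO2.
  M = 9(12.011) + 19(1.008) + 14.007 + 2(15.999)
    = 108.099 + 19.152 + 14.007 + 31.998 = 173.256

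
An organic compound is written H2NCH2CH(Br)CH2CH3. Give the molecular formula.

Atom tally by fragment:
  H2NCH2 → C:1 H:4 N:1
  CH(Br) → C:1 H:1 Br:1
  CH2 → C:1 H:2
  CH3 → C:1 H:3
Element totals:
  C: 4
  H: 10
  Br: 1
  N: 1

C4H10BrN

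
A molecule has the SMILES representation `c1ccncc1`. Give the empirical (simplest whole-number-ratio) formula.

C5H5N

Atom tally by fragment:
  pyridine ring core → C:5 H:5 N:1
Element totals:
  C: 5
  H: 5
  N: 1
Molecular formula: C5H5N.
gcd of subscripts (5, 5, 1) = 1, so the empirical formula equals the molecular formula.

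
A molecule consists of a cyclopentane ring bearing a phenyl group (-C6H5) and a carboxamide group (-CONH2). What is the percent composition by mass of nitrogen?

7.40%

Atom tally by fragment:
  cyclopentane ring core → C:5 H:10
  (− 2 ring H displaced by substituents)
  + C6H5 → C:6 H:5
  + CONH2 → C:1 H:2 O:1 N:1
Element totals:
  C: 12
  H: 15
  N: 1
  O: 1
Molecular formula: C12H15NO.
Molar mass = 189.258 g/mol.
Mass from N: 1 × 14.007 = 14.007 g/mol.
%N = 14.007 / 189.258 × 100 = 7.40%.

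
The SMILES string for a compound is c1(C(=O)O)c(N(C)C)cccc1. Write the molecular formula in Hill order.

Atom tally by fragment:
  benzene ring core → C:6 H:6
  (− 2 ring H displaced by substituents)
  + COOH → C:1 H:1 O:2
  + N(CH3)2 → N:1 C:2 H:6
Element totals:
  C: 9
  H: 11
  N: 1
  O: 2

C9H11NO2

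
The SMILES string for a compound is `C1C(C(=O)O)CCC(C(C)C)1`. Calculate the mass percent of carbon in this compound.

69.19%

Atom tally by fragment:
  cyclopentane ring core → C:5 H:10
  (− 2 ring H displaced by substituents)
  + COOH → C:1 H:1 O:2
  + CH(CH3)2 → C:3 H:7
Element totals:
  C: 9
  H: 16
  O: 2
Molecular formula: C9H16O2.
Molar mass = 156.225 g/mol.
Mass from C: 9 × 12.011 = 108.099 g/mol.
%C = 108.099 / 156.225 × 100 = 69.19%.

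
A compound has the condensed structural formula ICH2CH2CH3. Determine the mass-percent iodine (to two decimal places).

74.65%

Element totals:
  C: 3
  H: 7
  I: 1
Molecular formula: C3H7I.
Molar mass = 169.993 g/mol.
Mass from I: 1 × 126.904 = 126.904 g/mol.
%I = 126.904 / 169.993 × 100 = 74.65%.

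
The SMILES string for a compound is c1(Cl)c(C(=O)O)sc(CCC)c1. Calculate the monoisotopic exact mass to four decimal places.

204.0012

Atom tally by fragment:
  thiophene ring core → C:4 H:4 S:1
  (− 3 ring H displaced by substituents)
  + Cl → Cl:1
  + COOH → C:1 H:1 O:2
  + CH2CH2CH3 → C:3 H:7
Element totals:
  C: 8
  H: 9
  Cl: 1
  O: 2
  S: 1
Molecular formula: C8H9ClO2S.
  M = 8(12.0) + 9(1.007825) + 34.968853 + 2(15.994915) + 31.972071
    = 96.000000 + 9.070425 + 34.968853 + 31.989830 + 31.972071 = 204.001179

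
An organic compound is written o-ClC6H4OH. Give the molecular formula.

Atom tally by fragment:
  benzene ring core → C:6 H:6
  (− 2 ring H displaced by substituents)
  + Cl → Cl:1
  + OH → O:1 H:1
Element totals:
  C: 6
  H: 5
  Cl: 1
  O: 1

C6H5ClO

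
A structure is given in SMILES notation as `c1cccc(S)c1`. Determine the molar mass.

Atom tally by fragment:
  benzene ring core → C:6 H:6
  (− 1 ring H displaced by substituents)
  + SH → S:1 H:1
Element totals:
  C: 6
  H: 6
  S: 1
Molecular formula: C6H6S.
  M = 6(12.011) + 6(1.008) + 32.06
    = 72.066 + 6.048 + 32.060 = 110.174

110.17 g/mol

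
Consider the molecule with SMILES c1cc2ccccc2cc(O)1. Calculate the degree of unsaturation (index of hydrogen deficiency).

Atom tally by fragment:
  naphthalene ring system core → C:10 H:8
  (− 1 ring H displaced by substituents)
  + OH → O:1 H:1
Element totals:
  C: 10
  H: 8
  O: 1
Molecular formula: C10H8O.
DoU = (2C + 2 + N − H − X) / 2 = (2·10 + 2 + 0 − 8 − 0) / 2 = 7.

7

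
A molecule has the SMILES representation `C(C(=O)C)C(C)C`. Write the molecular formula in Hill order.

C6H12O

Atom tally by fragment:
  CH3COCH2 → C:3 H:5 O:1
  CH(CH3) → C:2 H:4
  CH3 → C:1 H:3
Element totals:
  C: 6
  H: 12
  O: 1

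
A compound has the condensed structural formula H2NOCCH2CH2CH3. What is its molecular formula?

Atom tally by fragment:
  H2NOCCH2 → C:2 H:4 O:1 N:1
  CH2 → C:1 H:2
  CH3 → C:1 H:3
Element totals:
  C: 4
  H: 9
  N: 1
  O: 1

C4H9NO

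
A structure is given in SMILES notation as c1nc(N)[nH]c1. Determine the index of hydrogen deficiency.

Atom tally by fragment:
  imidazole ring core → C:3 H:4 N:2
  (− 1 ring H displaced by substituents)
  + NH2 → N:1 H:2
Element totals:
  C: 3
  H: 5
  N: 3
Molecular formula: C3H5N3.
DoU = (2C + 2 + N − H − X) / 2 = (2·3 + 2 + 3 − 5 − 0) / 2 = 3.

3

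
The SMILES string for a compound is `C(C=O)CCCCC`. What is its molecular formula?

C7H14O

Atom tally by fragment:
  OHCCH2 → C:2 H:3 O:1
  CH2 → C:1 H:2
  CH2 → C:1 H:2
  CH2 → C:1 H:2
  CH2 → C:1 H:2
  CH3 → C:1 H:3
Element totals:
  C: 7
  H: 14
  O: 1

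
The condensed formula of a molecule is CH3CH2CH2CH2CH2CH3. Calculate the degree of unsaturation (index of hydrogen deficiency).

Atom tally by fragment:
  CH3 → C:1 H:3
  CH2 → C:1 H:2
  CH2 → C:1 H:2
  CH2 → C:1 H:2
  CH2 → C:1 H:2
  CH3 → C:1 H:3
Element totals:
  C: 6
  H: 14
Molecular formula: C6H14.
DoU = (2C + 2 + N − H − X) / 2 = (2·6 + 2 + 0 − 14 − 0) / 2 = 0.

0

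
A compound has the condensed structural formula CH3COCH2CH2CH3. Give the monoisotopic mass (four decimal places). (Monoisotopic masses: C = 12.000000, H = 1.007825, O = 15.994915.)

86.0732

Element totals:
  C: 5
  H: 10
  O: 1
Molecular formula: C5H10O.
  M = 5(12.0) + 10(1.007825) + 15.994915
    = 60.000000 + 10.078250 + 15.994915 = 86.073165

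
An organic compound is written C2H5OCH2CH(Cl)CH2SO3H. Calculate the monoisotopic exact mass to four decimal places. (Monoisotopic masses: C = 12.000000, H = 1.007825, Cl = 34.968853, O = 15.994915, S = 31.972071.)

202.0067

Element totals:
  C: 5
  H: 11
  Cl: 1
  O: 4
  S: 1
Molecular formula: C5H11ClO4S.
  M = 5(12.0) + 11(1.007825) + 34.968853 + 4(15.994915) + 31.972071
    = 60.000000 + 11.086075 + 34.968853 + 63.979660 + 31.972071 = 202.006659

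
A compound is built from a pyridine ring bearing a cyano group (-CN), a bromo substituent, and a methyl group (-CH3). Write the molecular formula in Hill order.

C7H5BrN2

Atom tally by fragment:
  pyridine ring core → C:5 H:5 N:1
  (− 3 ring H displaced by substituents)
  + CN → C:1 N:1
  + Br → Br:1
  + CH3 → C:1 H:3
Element totals:
  C: 7
  H: 5
  Br: 1
  N: 2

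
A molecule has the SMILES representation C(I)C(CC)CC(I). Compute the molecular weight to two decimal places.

Atom tally by fragment:
  ICH2 → C:1 H:2 I:1
  CH(C2H5) → C:3 H:6
  CH2 → C:1 H:2
  CH2I → C:1 H:2 I:1
Element totals:
  C: 6
  H: 12
  I: 2
Molecular formula: C6H12I2.
  M = 6(12.011) + 12(1.008) + 2(126.904)
    = 72.066 + 12.096 + 253.808 = 337.970

337.97 g/mol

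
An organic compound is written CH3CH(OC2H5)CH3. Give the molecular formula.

C5H12O

Atom tally by fragment:
  CH3 → C:1 H:3
  CH(OC2H5) → C:3 H:6 O:1
  CH3 → C:1 H:3
Element totals:
  C: 5
  H: 12
  O: 1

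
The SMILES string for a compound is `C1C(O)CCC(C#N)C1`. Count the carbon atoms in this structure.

Atom tally by fragment:
  cyclohexane ring core → C:6 H:12
  (− 2 ring H displaced by substituents)
  + OH → O:1 H:1
  + CN → C:1 N:1
Element totals:
  C: 7
  H: 11
  N: 1
  O: 1

7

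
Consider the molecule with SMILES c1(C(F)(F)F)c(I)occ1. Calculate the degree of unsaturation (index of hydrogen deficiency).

3

Atom tally by fragment:
  furan ring core → C:4 H:4 O:1
  (− 2 ring H displaced by substituents)
  + CF3 → C:1 F:3
  + I → I:1
Element totals:
  C: 5
  H: 2
  F: 3
  I: 1
  O: 1
Molecular formula: C5H2F3IO.
DoU = (2C + 2 + N − H − X) / 2 = (2·5 + 2 + 0 − 2 − 4) / 2 = 3.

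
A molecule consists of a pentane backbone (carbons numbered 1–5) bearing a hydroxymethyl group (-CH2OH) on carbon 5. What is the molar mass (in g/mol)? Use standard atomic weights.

102.18 g/mol

Atom tally by fragment:
  CH3 → C:1 H:3
  CH2 → C:1 H:2
  CH2 → C:1 H:2
  CH2 → C:1 H:2
  CH2CH2OH → C:2 H:5 O:1
Element totals:
  C: 6
  H: 14
  O: 1
Molecular formula: C6H14O.
  M = 6(12.011) + 14(1.008) + 15.999
    = 72.066 + 14.112 + 15.999 = 102.177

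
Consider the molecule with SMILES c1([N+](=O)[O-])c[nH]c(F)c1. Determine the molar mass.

130.08 g/mol

Atom tally by fragment:
  pyrrole ring core → C:4 H:5 N:1
  (− 2 ring H displaced by substituents)
  + NO2 → N:1 O:2
  + F → F:1
Element totals:
  C: 4
  H: 3
  F: 1
  N: 2
  O: 2
Molecular formula: C4H3FN2O2.
  M = 4(12.011) + 3(1.008) + 18.998 + 2(14.007) + 2(15.999)
    = 48.044 + 3.024 + 18.998 + 28.014 + 31.998 = 130.078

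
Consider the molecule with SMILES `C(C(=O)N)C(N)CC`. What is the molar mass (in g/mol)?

116.16 g/mol

Atom tally by fragment:
  H2NOCCH2 → C:2 H:4 O:1 N:1
  CH(NH2) → C:1 H:3 N:1
  CH2 → C:1 H:2
  CH3 → C:1 H:3
Element totals:
  C: 5
  H: 12
  N: 2
  O: 1
Molecular formula: C5H12N2O.
  M = 5(12.011) + 12(1.008) + 2(14.007) + 15.999
    = 60.055 + 12.096 + 28.014 + 15.999 = 116.164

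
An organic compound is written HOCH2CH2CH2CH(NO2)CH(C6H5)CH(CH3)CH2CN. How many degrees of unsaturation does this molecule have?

Element totals:
  C: 15
  H: 20
  N: 2
  O: 3
Molecular formula: C15H20N2O3.
DoU = (2C + 2 + N − H − X) / 2 = (2·15 + 2 + 2 − 20 − 0) / 2 = 7.

7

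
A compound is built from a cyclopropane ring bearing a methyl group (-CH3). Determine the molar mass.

Atom tally by fragment:
  cyclopropane ring core → C:3 H:6
  (− 1 ring H displaced by substituents)
  + CH3 → C:1 H:3
Element totals:
  C: 4
  H: 8
Molecular formula: C4H8.
  M = 4(12.011) + 8(1.008)
    = 48.044 + 8.064 = 56.108

56.11 g/mol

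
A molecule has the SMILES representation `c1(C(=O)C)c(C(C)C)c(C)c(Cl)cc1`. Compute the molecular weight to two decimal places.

Atom tally by fragment:
  benzene ring core → C:6 H:6
  (− 4 ring H displaced by substituents)
  + COCH3 → C:2 H:3 O:1
  + CH(CH3)2 → C:3 H:7
  + CH3 → C:1 H:3
  + Cl → Cl:1
Element totals:
  C: 12
  H: 15
  Cl: 1
  O: 1
Molecular formula: C12H15ClO.
  M = 12(12.011) + 15(1.008) + 35.45 + 15.999
    = 144.132 + 15.120 + 35.450 + 15.999 = 210.701

210.70 g/mol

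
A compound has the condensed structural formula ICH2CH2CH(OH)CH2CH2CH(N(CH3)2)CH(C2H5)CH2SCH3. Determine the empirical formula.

C13H28INOS

Atom tally by fragment:
  ICH2 → C:1 H:2 I:1
  CH2 → C:1 H:2
  CH(OH) → C:1 H:2 O:1
  CH2 → C:1 H:2
  CH2 → C:1 H:2
  CH(N(CH3)2) → C:3 H:7 N:1
  CH(C2H5) → C:3 H:6
  CH2SCH3 → C:2 H:5 S:1
Element totals:
  C: 13
  H: 28
  I: 1
  N: 1
  O: 1
  S: 1
Molecular formula: C13H28INOS.
gcd of subscripts (13, 28, 1, 1, 1, 1) = 1, so the empirical formula equals the molecular formula.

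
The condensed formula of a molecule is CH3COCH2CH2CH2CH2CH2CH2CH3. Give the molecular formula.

C9H18O

Element totals:
  C: 9
  H: 18
  O: 1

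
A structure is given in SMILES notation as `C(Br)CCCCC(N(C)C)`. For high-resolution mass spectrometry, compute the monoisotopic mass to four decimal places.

Atom tally by fragment:
  BrCH2 → C:1 H:2 Br:1
  CH2 → C:1 H:2
  CH2 → C:1 H:2
  CH2 → C:1 H:2
  CH2 → C:1 H:2
  CH2N(CH3)2 → C:3 H:8 N:1
Element totals:
  C: 8
  H: 18
  Br: 1
  N: 1
Molecular formula: C8H18BrN.
  M = 8(12.0) + 18(1.007825) + 78.918338 + 14.003074
    = 96.000000 + 18.140850 + 78.918338 + 14.003074 = 207.062262

207.0623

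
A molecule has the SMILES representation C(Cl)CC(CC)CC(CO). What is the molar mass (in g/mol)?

164.67 g/mol

Atom tally by fragment:
  ClCH2 → C:1 H:2 Cl:1
  CH2 → C:1 H:2
  CH(C2H5) → C:3 H:6
  CH2 → C:1 H:2
  CH2CH2OH → C:2 H:5 O:1
Element totals:
  C: 8
  H: 17
  Cl: 1
  O: 1
Molecular formula: C8H17ClO.
  M = 8(12.011) + 17(1.008) + 35.45 + 15.999
    = 96.088 + 17.136 + 35.450 + 15.999 = 164.673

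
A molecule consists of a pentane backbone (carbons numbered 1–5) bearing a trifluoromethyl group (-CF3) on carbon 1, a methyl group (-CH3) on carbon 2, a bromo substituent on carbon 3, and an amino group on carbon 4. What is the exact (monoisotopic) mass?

247.0183

Atom tally by fragment:
  F3CCH2 → C:2 H:2 F:3
  CH(CH3) → C:2 H:4
  CH(Br) → C:1 H:1 Br:1
  CH(NH2) → C:1 H:3 N:1
  CH3 → C:1 H:3
Element totals:
  C: 7
  H: 13
  Br: 1
  F: 3
  N: 1
Molecular formula: C7H13BrF3N.
  M = 7(12.0) + 13(1.007825) + 78.918338 + 3(18.998403) + 14.003074
    = 84.000000 + 13.101725 + 78.918338 + 56.995209 + 14.003074 = 247.018346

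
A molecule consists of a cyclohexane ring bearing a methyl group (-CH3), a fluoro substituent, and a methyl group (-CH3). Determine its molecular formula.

Atom tally by fragment:
  cyclohexane ring core → C:6 H:12
  (− 3 ring H displaced by substituents)
  + CH3 → C:1 H:3
  + F → F:1
  + CH3 → C:1 H:3
Element totals:
  C: 8
  H: 15
  F: 1

C8H15F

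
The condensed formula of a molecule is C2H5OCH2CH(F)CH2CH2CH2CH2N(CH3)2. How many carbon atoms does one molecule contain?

10

Element totals:
  C: 10
  H: 22
  F: 1
  N: 1
  O: 1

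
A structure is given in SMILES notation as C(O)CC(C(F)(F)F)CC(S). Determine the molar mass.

188.21 g/mol

Atom tally by fragment:
  HOCH2 → C:1 H:3 O:1
  CH2 → C:1 H:2
  CH(CF3) → C:2 H:1 F:3
  CH2 → C:1 H:2
  CH2SH → C:1 H:3 S:1
Element totals:
  C: 6
  H: 11
  F: 3
  O: 1
  S: 1
Molecular formula: C6H11F3OS.
  M = 6(12.011) + 11(1.008) + 3(18.998) + 15.999 + 32.06
    = 72.066 + 11.088 + 56.994 + 15.999 + 32.060 = 188.207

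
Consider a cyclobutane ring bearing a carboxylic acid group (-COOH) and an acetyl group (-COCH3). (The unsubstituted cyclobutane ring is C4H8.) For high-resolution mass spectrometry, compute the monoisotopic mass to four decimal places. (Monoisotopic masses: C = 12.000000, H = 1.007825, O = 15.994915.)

Atom tally by fragment:
  cyclobutane ring core → C:4 H:8
  (− 2 ring H displaced by substituents)
  + COOH → C:1 H:1 O:2
  + COCH3 → C:2 H:3 O:1
Element totals:
  C: 7
  H: 10
  O: 3
Molecular formula: C7H10O3.
  M = 7(12.0) + 10(1.007825) + 3(15.994915)
    = 84.000000 + 10.078250 + 47.984745 = 142.062995

142.0630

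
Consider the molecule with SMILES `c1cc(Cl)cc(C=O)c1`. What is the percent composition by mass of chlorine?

Atom tally by fragment:
  benzene ring core → C:6 H:6
  (− 2 ring H displaced by substituents)
  + Cl → Cl:1
  + CHO → C:1 H:1 O:1
Element totals:
  C: 7
  H: 5
  Cl: 1
  O: 1
Molecular formula: C7H5ClO.
Molar mass = 140.566 g/mol.
Mass from Cl: 1 × 35.45 = 35.450 g/mol.
%Cl = 35.450 / 140.566 × 100 = 25.22%.

25.22%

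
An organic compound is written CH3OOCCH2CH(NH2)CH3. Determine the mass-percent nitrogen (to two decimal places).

11.96%

Atom tally by fragment:
  CH3OOCCH2 → C:3 H:5 O:2
  CH(NH2) → C:1 H:3 N:1
  CH3 → C:1 H:3
Element totals:
  C: 5
  H: 11
  N: 1
  O: 2
Molecular formula: C5H11NO2.
Molar mass = 117.148 g/mol.
Mass from N: 1 × 14.007 = 14.007 g/mol.
%N = 14.007 / 117.148 × 100 = 11.96%.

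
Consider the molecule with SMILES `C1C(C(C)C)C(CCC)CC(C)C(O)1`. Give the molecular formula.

C13H26O

Atom tally by fragment:
  cyclohexane ring core → C:6 H:12
  (− 4 ring H displaced by substituents)
  + CH(CH3)2 → C:3 H:7
  + CH2CH2CH3 → C:3 H:7
  + CH3 → C:1 H:3
  + OH → O:1 H:1
Element totals:
  C: 13
  H: 26
  O: 1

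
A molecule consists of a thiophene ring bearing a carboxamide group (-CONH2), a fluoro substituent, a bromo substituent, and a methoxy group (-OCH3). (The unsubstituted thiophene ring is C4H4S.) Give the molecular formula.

Atom tally by fragment:
  thiophene ring core → C:4 H:4 S:1
  (− 4 ring H displaced by substituents)
  + CONH2 → C:1 H:2 O:1 N:1
  + F → F:1
  + Br → Br:1
  + OCH3 → C:1 H:3 O:1
Element totals:
  C: 6
  H: 5
  Br: 1
  F: 1
  N: 1
  O: 2
  S: 1

C6H5BrFNO2S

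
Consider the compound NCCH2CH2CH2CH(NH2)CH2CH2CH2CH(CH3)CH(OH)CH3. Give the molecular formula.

Atom tally by fragment:
  NCCH2 → C:2 H:2 N:1
  CH2 → C:1 H:2
  CH2 → C:1 H:2
  CH(NH2) → C:1 H:3 N:1
  CH2 → C:1 H:2
  CH2 → C:1 H:2
  CH2 → C:1 H:2
  CH(CH3) → C:2 H:4
  CH(OH) → C:1 H:2 O:1
  CH3 → C:1 H:3
Element totals:
  C: 12
  H: 24
  N: 2
  O: 1

C12H24N2O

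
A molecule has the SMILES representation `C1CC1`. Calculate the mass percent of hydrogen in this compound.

Atom tally by fragment:
  cyclopropane ring core → C:3 H:6
Element totals:
  C: 3
  H: 6
Molecular formula: C3H6.
Molar mass = 42.081 g/mol.
Mass from H: 6 × 1.008 = 6.048 g/mol.
%H = 6.048 / 42.081 × 100 = 14.37%.

14.37%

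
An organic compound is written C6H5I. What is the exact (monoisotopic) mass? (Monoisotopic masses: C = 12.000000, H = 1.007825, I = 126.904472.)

203.9436

Atom tally by fragment:
  benzene ring core → C:6 H:6
  (− 1 ring H displaced by substituents)
  + I → I:1
Element totals:
  C: 6
  H: 5
  I: 1
Molecular formula: C6H5I.
  M = 6(12.0) + 5(1.007825) + 126.904472
    = 72.000000 + 5.039125 + 126.904472 = 203.943597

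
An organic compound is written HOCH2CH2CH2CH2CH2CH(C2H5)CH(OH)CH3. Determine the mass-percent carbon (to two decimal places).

Atom tally by fragment:
  HOCH2CH2 → C:2 H:5 O:1
  CH2 → C:1 H:2
  CH2 → C:1 H:2
  CH2 → C:1 H:2
  CH(C2H5) → C:3 H:6
  CH(OH) → C:1 H:2 O:1
  CH3 → C:1 H:3
Element totals:
  C: 10
  H: 22
  O: 2
Molecular formula: C10H22O2.
Molar mass = 174.284 g/mol.
Mass from C: 10 × 12.011 = 120.110 g/mol.
%C = 120.110 / 174.284 × 100 = 68.92%.

68.92%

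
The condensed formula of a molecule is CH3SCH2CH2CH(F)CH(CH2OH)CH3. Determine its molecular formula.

Element totals:
  C: 7
  H: 15
  F: 1
  O: 1
  S: 1

C7H15FOS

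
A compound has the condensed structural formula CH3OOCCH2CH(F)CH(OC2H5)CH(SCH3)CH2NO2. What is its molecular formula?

C10H18FNO5S

Atom tally by fragment:
  CH3OOCCH2 → C:3 H:5 O:2
  CH(F) → C:1 H:1 F:1
  CH(OC2H5) → C:3 H:6 O:1
  CH(SCH3) → C:2 H:4 S:1
  CH2NO2 → C:1 H:2 N:1 O:2
Element totals:
  C: 10
  H: 18
  F: 1
  N: 1
  O: 5
  S: 1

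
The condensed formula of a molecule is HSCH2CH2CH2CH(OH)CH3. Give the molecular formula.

C5H12OS

Atom tally by fragment:
  HSCH2 → C:1 H:3 S:1
  CH2 → C:1 H:2
  CH2 → C:1 H:2
  CH(OH) → C:1 H:2 O:1
  CH3 → C:1 H:3
Element totals:
  C: 5
  H: 12
  O: 1
  S: 1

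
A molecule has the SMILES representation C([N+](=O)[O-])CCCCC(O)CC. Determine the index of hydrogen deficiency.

1

Atom tally by fragment:
  O2NCH2 → C:1 H:2 N:1 O:2
  CH2 → C:1 H:2
  CH2 → C:1 H:2
  CH2 → C:1 H:2
  CH2 → C:1 H:2
  CH(OH) → C:1 H:2 O:1
  CH2 → C:1 H:2
  CH3 → C:1 H:3
Element totals:
  C: 8
  H: 17
  N: 1
  O: 3
Molecular formula: C8H17NO3.
DoU = (2C + 2 + N − H − X) / 2 = (2·8 + 2 + 1 − 17 − 0) / 2 = 1.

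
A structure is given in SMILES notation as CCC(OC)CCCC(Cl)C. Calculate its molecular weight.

Atom tally by fragment:
  CH3 → C:1 H:3
  CH2 → C:1 H:2
  CH(OCH3) → C:2 H:4 O:1
  CH2 → C:1 H:2
  CH2 → C:1 H:2
  CH2 → C:1 H:2
  CH(Cl) → C:1 H:1 Cl:1
  CH3 → C:1 H:3
Element totals:
  C: 9
  H: 19
  Cl: 1
  O: 1
Molecular formula: C9H19ClO.
  M = 9(12.011) + 19(1.008) + 35.45 + 15.999
    = 108.099 + 19.152 + 35.450 + 15.999 = 178.700

178.70 g/mol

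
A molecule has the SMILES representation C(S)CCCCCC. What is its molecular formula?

Atom tally by fragment:
  HSCH2 → C:1 H:3 S:1
  CH2 → C:1 H:2
  CH2 → C:1 H:2
  CH2 → C:1 H:2
  CH2 → C:1 H:2
  CH2 → C:1 H:2
  CH3 → C:1 H:3
Element totals:
  C: 7
  H: 16
  S: 1

C7H16S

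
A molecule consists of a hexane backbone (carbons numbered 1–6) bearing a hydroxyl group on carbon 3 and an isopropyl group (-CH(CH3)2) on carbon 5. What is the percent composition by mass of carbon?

Atom tally by fragment:
  CH3 → C:1 H:3
  CH2 → C:1 H:2
  CH(OH) → C:1 H:2 O:1
  CH2 → C:1 H:2
  CH(CH(CH3)2) → C:4 H:8
  CH3 → C:1 H:3
Element totals:
  C: 9
  H: 20
  O: 1
Molecular formula: C9H20O.
Molar mass = 144.258 g/mol.
Mass from C: 9 × 12.011 = 108.099 g/mol.
%C = 108.099 / 144.258 × 100 = 74.93%.

74.93%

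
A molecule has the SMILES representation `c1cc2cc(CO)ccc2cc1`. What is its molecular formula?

C11H10O

Atom tally by fragment:
  naphthalene ring system core → C:10 H:8
  (− 1 ring H displaced by substituents)
  + CH2OH → C:1 H:3 O:1
Element totals:
  C: 11
  H: 10
  O: 1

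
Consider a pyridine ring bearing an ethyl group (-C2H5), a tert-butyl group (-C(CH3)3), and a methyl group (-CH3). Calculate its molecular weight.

Atom tally by fragment:
  pyridine ring core → C:5 H:5 N:1
  (− 3 ring H displaced by substituents)
  + C2H5 → C:2 H:5
  + C(CH3)3 → C:4 H:9
  + CH3 → C:1 H:3
Element totals:
  C: 12
  H: 19
  N: 1
Molecular formula: C12H19N.
  M = 12(12.011) + 19(1.008) + 14.007
    = 144.132 + 19.152 + 14.007 = 177.291

177.29 g/mol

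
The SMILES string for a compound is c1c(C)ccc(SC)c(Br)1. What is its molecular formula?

C8H9BrS

Atom tally by fragment:
  benzene ring core → C:6 H:6
  (− 3 ring H displaced by substituents)
  + CH3 → C:1 H:3
  + SCH3 → C:1 H:3 S:1
  + Br → Br:1
Element totals:
  C: 8
  H: 9
  Br: 1
  S: 1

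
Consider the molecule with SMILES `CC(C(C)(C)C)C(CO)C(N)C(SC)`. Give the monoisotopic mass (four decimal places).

Atom tally by fragment:
  CH3 → C:1 H:3
  CH(C(CH3)3) → C:5 H:10
  CH(CH2OH) → C:2 H:4 O:1
  CH(NH2) → C:1 H:3 N:1
  CH2SCH3 → C:2 H:5 S:1
Element totals:
  C: 11
  H: 25
  N: 1
  O: 1
  S: 1
Molecular formula: C11H25NOS.
  M = 11(12.0) + 25(1.007825) + 14.003074 + 15.994915 + 31.972071
    = 132.000000 + 25.195625 + 14.003074 + 15.994915 + 31.972071 = 219.165685

219.1657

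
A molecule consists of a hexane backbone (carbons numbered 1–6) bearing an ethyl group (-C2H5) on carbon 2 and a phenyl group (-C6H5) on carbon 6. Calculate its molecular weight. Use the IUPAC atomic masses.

Atom tally by fragment:
  CH3 → C:1 H:3
  CH(C2H5) → C:3 H:6
  CH2 → C:1 H:2
  CH2 → C:1 H:2
  CH2 → C:1 H:2
  CH2C6H5 → C:7 H:7
Element totals:
  C: 14
  H: 22
Molecular formula: C14H22.
  M = 14(12.011) + 22(1.008)
    = 168.154 + 22.176 = 190.330

190.33 g/mol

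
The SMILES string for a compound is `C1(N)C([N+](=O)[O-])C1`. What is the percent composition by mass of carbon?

Atom tally by fragment:
  cyclopropane ring core → C:3 H:6
  (− 2 ring H displaced by substituents)
  + NH2 → N:1 H:2
  + NO2 → N:1 O:2
Element totals:
  C: 3
  H: 6
  N: 2
  O: 2
Molecular formula: C3H6N2O2.
Molar mass = 102.093 g/mol.
Mass from C: 3 × 12.011 = 36.033 g/mol.
%C = 36.033 / 102.093 × 100 = 35.29%.

35.29%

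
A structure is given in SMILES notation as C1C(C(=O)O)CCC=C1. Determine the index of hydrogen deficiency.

3

Atom tally by fragment:
  cyclohexene ring core → C:6 H:10
  (− 1 ring H displaced by substituents)
  + COOH → C:1 H:1 O:2
Element totals:
  C: 7
  H: 10
  O: 2
Molecular formula: C7H10O2.
DoU = (2C + 2 + N − H − X) / 2 = (2·7 + 2 + 0 − 10 − 0) / 2 = 3.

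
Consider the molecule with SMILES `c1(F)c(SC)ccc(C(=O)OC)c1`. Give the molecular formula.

Atom tally by fragment:
  benzene ring core → C:6 H:6
  (− 3 ring H displaced by substituents)
  + F → F:1
  + SCH3 → C:1 H:3 S:1
  + COOCH3 → C:2 H:3 O:2
Element totals:
  C: 9
  H: 9
  F: 1
  O: 2
  S: 1

C9H9FO2S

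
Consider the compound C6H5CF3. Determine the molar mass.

146.11 g/mol

Element totals:
  C: 7
  H: 5
  F: 3
Molecular formula: C7H5F3.
  M = 7(12.011) + 5(1.008) + 3(18.998)
    = 84.077 + 5.040 + 56.994 = 146.111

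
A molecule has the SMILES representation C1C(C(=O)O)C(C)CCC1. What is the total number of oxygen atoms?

2

Atom tally by fragment:
  cyclohexane ring core → C:6 H:12
  (− 2 ring H displaced by substituents)
  + COOH → C:1 H:1 O:2
  + CH3 → C:1 H:3
Element totals:
  C: 8
  H: 14
  O: 2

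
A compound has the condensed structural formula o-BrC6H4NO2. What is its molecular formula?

Element totals:
  C: 6
  H: 4
  Br: 1
  N: 1
  O: 2

C6H4BrNO2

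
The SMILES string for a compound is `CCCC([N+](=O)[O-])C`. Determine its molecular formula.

Atom tally by fragment:
  CH3 → C:1 H:3
  CH2 → C:1 H:2
  CH2 → C:1 H:2
  CH(NO2) → C:1 H:1 N:1 O:2
  CH3 → C:1 H:3
Element totals:
  C: 5
  H: 11
  N: 1
  O: 2

C5H11NO2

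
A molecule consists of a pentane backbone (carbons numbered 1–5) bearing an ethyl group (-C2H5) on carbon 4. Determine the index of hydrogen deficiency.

0

Atom tally by fragment:
  CH3 → C:1 H:3
  CH2 → C:1 H:2
  CH2 → C:1 H:2
  CH(C2H5) → C:3 H:6
  CH3 → C:1 H:3
Element totals:
  C: 7
  H: 16
Molecular formula: C7H16.
DoU = (2C + 2 + N − H − X) / 2 = (2·7 + 2 + 0 − 16 − 0) / 2 = 0.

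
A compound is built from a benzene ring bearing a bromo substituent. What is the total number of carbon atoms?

Atom tally by fragment:
  benzene ring core → C:6 H:6
  (− 1 ring H displaced by substituents)
  + Br → Br:1
Element totals:
  C: 6
  H: 5
  Br: 1

6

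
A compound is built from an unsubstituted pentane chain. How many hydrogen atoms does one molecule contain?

Atom tally by fragment:
  CH3 → C:1 H:3
  CH2 → C:1 H:2
  CH2 → C:1 H:2
  CH2 → C:1 H:2
  CH3 → C:1 H:3
Element totals:
  C: 5
  H: 12

12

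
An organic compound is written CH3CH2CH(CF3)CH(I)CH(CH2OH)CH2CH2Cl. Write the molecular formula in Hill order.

Atom tally by fragment:
  CH3 → C:1 H:3
  CH2 → C:1 H:2
  CH(CF3) → C:2 H:1 F:3
  CH(I) → C:1 H:1 I:1
  CH(CH2OH) → C:2 H:4 O:1
  CH2 → C:1 H:2
  CH2Cl → C:1 H:2 Cl:1
Element totals:
  C: 9
  H: 15
  Cl: 1
  F: 3
  I: 1
  O: 1

C9H15ClF3IO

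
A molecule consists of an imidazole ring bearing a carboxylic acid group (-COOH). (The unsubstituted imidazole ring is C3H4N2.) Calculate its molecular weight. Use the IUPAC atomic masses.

Atom tally by fragment:
  imidazole ring core → C:3 H:4 N:2
  (− 1 ring H displaced by substituents)
  + COOH → C:1 H:1 O:2
Element totals:
  C: 4
  H: 4
  N: 2
  O: 2
Molecular formula: C4H4N2O2.
  M = 4(12.011) + 4(1.008) + 2(14.007) + 2(15.999)
    = 48.044 + 4.032 + 28.014 + 31.998 = 112.088

112.09 g/mol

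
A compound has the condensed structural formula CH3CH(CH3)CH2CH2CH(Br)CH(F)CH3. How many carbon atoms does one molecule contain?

8

Atom tally by fragment:
  CH3 → C:1 H:3
  CH(CH3) → C:2 H:4
  CH2 → C:1 H:2
  CH2 → C:1 H:2
  CH(Br) → C:1 H:1 Br:1
  CH(F) → C:1 H:1 F:1
  CH3 → C:1 H:3
Element totals:
  C: 8
  H: 16
  Br: 1
  F: 1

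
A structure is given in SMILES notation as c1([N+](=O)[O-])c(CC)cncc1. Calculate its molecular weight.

Atom tally by fragment:
  pyridine ring core → C:5 H:5 N:1
  (− 2 ring H displaced by substituents)
  + NO2 → N:1 O:2
  + C2H5 → C:2 H:5
Element totals:
  C: 7
  H: 8
  N: 2
  O: 2
Molecular formula: C7H8N2O2.
  M = 7(12.011) + 8(1.008) + 2(14.007) + 2(15.999)
    = 84.077 + 8.064 + 28.014 + 31.998 = 152.153

152.15 g/mol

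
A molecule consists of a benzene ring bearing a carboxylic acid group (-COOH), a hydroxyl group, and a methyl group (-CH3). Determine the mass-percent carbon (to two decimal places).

Atom tally by fragment:
  benzene ring core → C:6 H:6
  (− 3 ring H displaced by substituents)
  + COOH → C:1 H:1 O:2
  + OH → O:1 H:1
  + CH3 → C:1 H:3
Element totals:
  C: 8
  H: 8
  O: 3
Molecular formula: C8H8O3.
Molar mass = 152.149 g/mol.
Mass from C: 8 × 12.011 = 96.088 g/mol.
%C = 96.088 / 152.149 × 100 = 63.15%.

63.15%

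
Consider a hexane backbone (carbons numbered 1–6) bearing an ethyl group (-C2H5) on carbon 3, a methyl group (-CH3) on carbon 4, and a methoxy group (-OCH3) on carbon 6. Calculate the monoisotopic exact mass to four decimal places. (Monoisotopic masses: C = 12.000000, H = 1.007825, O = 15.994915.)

Atom tally by fragment:
  CH3 → C:1 H:3
  CH2 → C:1 H:2
  CH(C2H5) → C:3 H:6
  CH(CH3) → C:2 H:4
  CH2 → C:1 H:2
  CH2OCH3 → C:2 H:5 O:1
Element totals:
  C: 10
  H: 22
  O: 1
Molecular formula: C10H22O.
  M = 10(12.0) + 22(1.007825) + 15.994915
    = 120.000000 + 22.172150 + 15.994915 = 158.167065

158.1671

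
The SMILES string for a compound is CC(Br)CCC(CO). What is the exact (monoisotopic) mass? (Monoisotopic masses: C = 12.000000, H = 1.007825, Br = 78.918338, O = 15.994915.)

180.0150

Atom tally by fragment:
  CH3 → C:1 H:3
  CH(Br) → C:1 H:1 Br:1
  CH2 → C:1 H:2
  CH2 → C:1 H:2
  CH2CH2OH → C:2 H:5 O:1
Element totals:
  C: 6
  H: 13
  Br: 1
  O: 1
Molecular formula: C6H13BrO.
  M = 6(12.0) + 13(1.007825) + 78.918338 + 15.994915
    = 72.000000 + 13.101725 + 78.918338 + 15.994915 = 180.014978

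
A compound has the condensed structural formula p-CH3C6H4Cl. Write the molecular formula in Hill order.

Element totals:
  C: 7
  H: 7
  Cl: 1

C7H7Cl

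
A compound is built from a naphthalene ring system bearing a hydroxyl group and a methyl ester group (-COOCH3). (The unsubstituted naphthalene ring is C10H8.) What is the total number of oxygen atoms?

3

Atom tally by fragment:
  naphthalene ring system core → C:10 H:8
  (− 2 ring H displaced by substituents)
  + OH → O:1 H:1
  + COOCH3 → C:2 H:3 O:2
Element totals:
  C: 12
  H: 10
  O: 3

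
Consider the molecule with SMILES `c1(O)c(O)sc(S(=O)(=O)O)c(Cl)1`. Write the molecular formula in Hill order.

Atom tally by fragment:
  thiophene ring core → C:4 H:4 S:1
  (− 4 ring H displaced by substituents)
  + OH → O:1 H:1
  + OH → O:1 H:1
  + SO3H → S:1 O:3 H:1
  + Cl → Cl:1
Element totals:
  C: 4
  H: 3
  Cl: 1
  O: 5
  S: 2

C4H3ClO5S2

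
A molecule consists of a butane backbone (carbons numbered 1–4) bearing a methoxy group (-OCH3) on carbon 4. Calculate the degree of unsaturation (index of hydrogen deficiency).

0

Atom tally by fragment:
  CH3 → C:1 H:3
  CH2 → C:1 H:2
  CH2 → C:1 H:2
  CH2OCH3 → C:2 H:5 O:1
Element totals:
  C: 5
  H: 12
  O: 1
Molecular formula: C5H12O.
DoU = (2C + 2 + N − H − X) / 2 = (2·5 + 2 + 0 − 12 − 0) / 2 = 0.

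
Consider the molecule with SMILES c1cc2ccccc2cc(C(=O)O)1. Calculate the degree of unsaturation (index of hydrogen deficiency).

Atom tally by fragment:
  naphthalene ring system core → C:10 H:8
  (− 1 ring H displaced by substituents)
  + COOH → C:1 H:1 O:2
Element totals:
  C: 11
  H: 8
  O: 2
Molecular formula: C11H8O2.
DoU = (2C + 2 + N − H − X) / 2 = (2·11 + 2 + 0 − 8 − 0) / 2 = 8.

8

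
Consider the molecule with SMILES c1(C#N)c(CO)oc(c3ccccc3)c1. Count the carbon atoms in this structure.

12

Atom tally by fragment:
  furan ring core → C:4 H:4 O:1
  (− 3 ring H displaced by substituents)
  + CN → C:1 N:1
  + CH2OH → C:1 H:3 O:1
  + C6H5 → C:6 H:5
Element totals:
  C: 12
  H: 9
  N: 1
  O: 2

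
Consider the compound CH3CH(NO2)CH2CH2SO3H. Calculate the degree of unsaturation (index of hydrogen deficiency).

Element totals:
  C: 4
  H: 9
  N: 1
  O: 5
  S: 1
Molecular formula: C4H9NO5S.
DoU = (2C + 2 + N − H − X) / 2 = (2·4 + 2 + 1 − 9 − 0) / 2 = 1.

1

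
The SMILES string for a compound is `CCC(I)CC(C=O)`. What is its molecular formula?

Atom tally by fragment:
  CH3 → C:1 H:3
  CH2 → C:1 H:2
  CH(I) → C:1 H:1 I:1
  CH2 → C:1 H:2
  CH2CHO → C:2 H:3 O:1
Element totals:
  C: 6
  H: 11
  I: 1
  O: 1

C6H11IO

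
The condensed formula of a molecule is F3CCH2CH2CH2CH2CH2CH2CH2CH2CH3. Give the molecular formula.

C10H19F3

Atom tally by fragment:
  F3CCH2 → C:2 H:2 F:3
  CH2 → C:1 H:2
  CH2 → C:1 H:2
  CH2 → C:1 H:2
  CH2 → C:1 H:2
  CH2 → C:1 H:2
  CH2 → C:1 H:2
  CH2 → C:1 H:2
  CH3 → C:1 H:3
Element totals:
  C: 10
  H: 19
  F: 3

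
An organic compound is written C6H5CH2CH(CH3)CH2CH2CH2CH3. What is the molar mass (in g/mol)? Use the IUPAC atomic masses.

Atom tally by fragment:
  C6H5CH2 → C:7 H:7
  CH(CH3) → C:2 H:4
  CH2 → C:1 H:2
  CH2 → C:1 H:2
  CH2 → C:1 H:2
  CH3 → C:1 H:3
Element totals:
  C: 13
  H: 20
Molecular formula: C13H20.
  M = 13(12.011) + 20(1.008)
    = 156.143 + 20.160 = 176.303

176.30 g/mol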